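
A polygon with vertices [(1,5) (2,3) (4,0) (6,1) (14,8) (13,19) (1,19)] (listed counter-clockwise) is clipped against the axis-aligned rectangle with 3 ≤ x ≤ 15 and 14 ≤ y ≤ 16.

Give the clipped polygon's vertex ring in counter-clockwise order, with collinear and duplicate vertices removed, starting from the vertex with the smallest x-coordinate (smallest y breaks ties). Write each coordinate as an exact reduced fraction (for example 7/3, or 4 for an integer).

Clipped polygon: [(3,14) (148/11,14) (146/11,16) (3,16)]

1. After x ≥ 3: [(3,3/2) (4,0) (6,1) (14,8) (13,19) (3,19)]
2. After x ≤ 15: [(3,3/2) (4,0) (6,1) (14,8) (13,19) (3,19)]
3. After y ≥ 14: [(3,14) (148/11,14) (13,19) (3,19)]
4. After y ≤ 16: [(3,16) (3,14) (148/11,14) (146/11,16)]
5. Canonical ring: [(3,14) (148/11,14) (146/11,16) (3,16)]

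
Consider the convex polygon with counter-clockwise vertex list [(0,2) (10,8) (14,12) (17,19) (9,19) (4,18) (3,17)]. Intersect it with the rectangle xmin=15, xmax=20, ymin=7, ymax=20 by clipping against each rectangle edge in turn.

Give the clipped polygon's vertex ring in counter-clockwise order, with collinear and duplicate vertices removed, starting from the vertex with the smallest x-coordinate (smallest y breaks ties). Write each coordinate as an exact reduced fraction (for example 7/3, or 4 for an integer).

Clipped polygon: [(15,43/3) (17,19) (15,19)]

1. After x ≥ 15: [(15,43/3) (17,19) (15,19)]
2. After x ≤ 20: [(15,43/3) (17,19) (15,19)]
3. After y ≥ 7: [(15,43/3) (17,19) (15,19)]
4. After y ≤ 20: [(15,43/3) (17,19) (15,19)]
5. Canonical ring: [(15,43/3) (17,19) (15,19)]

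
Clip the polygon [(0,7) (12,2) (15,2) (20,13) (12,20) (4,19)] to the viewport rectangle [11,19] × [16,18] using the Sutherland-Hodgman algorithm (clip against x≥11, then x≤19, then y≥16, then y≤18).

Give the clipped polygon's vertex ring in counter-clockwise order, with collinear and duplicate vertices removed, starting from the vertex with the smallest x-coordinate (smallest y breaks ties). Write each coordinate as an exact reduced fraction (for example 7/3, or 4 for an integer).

1. After x ≥ 11: [(11,29/12) (12,2) (15,2) (20,13) (12,20) (11,159/8)]
2. After x ≤ 19: [(11,29/12) (12,2) (15,2) (19,54/5) (19,111/8) (12,20) (11,159/8)]
3. After y ≥ 16: [(11,16) (116/7,16) (12,20) (11,159/8)]
4. After y ≤ 18: [(11,18) (11,16) (116/7,16) (100/7,18)]
5. Canonical ring: [(11,16) (116/7,16) (100/7,18) (11,18)]

Clipped polygon: [(11,16) (116/7,16) (100/7,18) (11,18)]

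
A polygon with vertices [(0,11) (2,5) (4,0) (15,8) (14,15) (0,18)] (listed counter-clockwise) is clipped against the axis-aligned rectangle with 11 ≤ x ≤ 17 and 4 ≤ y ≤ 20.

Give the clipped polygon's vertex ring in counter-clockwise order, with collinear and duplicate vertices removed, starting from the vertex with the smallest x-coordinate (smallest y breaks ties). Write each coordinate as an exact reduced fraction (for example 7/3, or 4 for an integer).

1. After x ≥ 11: [(11,56/11) (15,8) (14,15) (11,219/14)]
2. After x ≤ 17: [(11,56/11) (15,8) (14,15) (11,219/14)]
3. After y ≥ 4: [(11,56/11) (15,8) (14,15) (11,219/14)]
4. After y ≤ 20: [(11,56/11) (15,8) (14,15) (11,219/14)]
5. Canonical ring: [(11,56/11) (15,8) (14,15) (11,219/14)]

Clipped polygon: [(11,56/11) (15,8) (14,15) (11,219/14)]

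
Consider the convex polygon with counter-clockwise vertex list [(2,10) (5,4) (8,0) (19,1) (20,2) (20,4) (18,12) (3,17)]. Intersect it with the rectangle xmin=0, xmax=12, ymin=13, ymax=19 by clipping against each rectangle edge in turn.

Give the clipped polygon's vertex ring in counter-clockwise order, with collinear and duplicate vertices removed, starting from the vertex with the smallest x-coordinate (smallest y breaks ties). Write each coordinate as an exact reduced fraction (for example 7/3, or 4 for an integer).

Clipped polygon: [(17/7,13) (12,13) (12,14) (3,17)]

1. After x ≥ 0: [(2,10) (5,4) (8,0) (19,1) (20,2) (20,4) (18,12) (3,17)]
2. After x ≤ 12: [(2,10) (5,4) (8,0) (12,4/11) (12,14) (3,17)]
3. After y ≥ 13: [(17/7,13) (12,13) (12,14) (3,17)]
4. After y ≤ 19: [(17/7,13) (12,13) (12,14) (3,17)]
5. Canonical ring: [(17/7,13) (12,13) (12,14) (3,17)]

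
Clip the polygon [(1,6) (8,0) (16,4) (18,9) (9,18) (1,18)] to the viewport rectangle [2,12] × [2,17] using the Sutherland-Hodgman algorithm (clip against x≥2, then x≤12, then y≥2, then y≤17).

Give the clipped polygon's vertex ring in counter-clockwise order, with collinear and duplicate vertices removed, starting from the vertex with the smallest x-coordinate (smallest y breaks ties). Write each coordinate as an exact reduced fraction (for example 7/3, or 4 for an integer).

1. After x ≥ 2: [(2,36/7) (8,0) (16,4) (18,9) (9,18) (2,18)]
2. After x ≤ 12: [(2,36/7) (8,0) (12,2) (12,15) (9,18) (2,18)]
3. After y ≥ 2: [(2,36/7) (17/3,2) (12,2) (12,2) (12,15) (9,18) (2,18)]
4. After y ≤ 17: [(2,17) (2,36/7) (17/3,2) (12,2) (12,2) (12,15) (10,17)]
5. Canonical ring: [(2,36/7) (17/3,2) (12,2) (12,15) (10,17) (2,17)]

Clipped polygon: [(2,36/7) (17/3,2) (12,2) (12,15) (10,17) (2,17)]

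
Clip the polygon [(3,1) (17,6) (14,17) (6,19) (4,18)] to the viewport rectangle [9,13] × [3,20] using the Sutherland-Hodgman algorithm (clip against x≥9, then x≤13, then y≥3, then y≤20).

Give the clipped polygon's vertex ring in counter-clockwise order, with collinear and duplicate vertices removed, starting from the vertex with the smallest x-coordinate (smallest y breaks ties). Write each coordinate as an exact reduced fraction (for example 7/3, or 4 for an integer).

Clipped polygon: [(9,22/7) (13,32/7) (13,69/4) (9,73/4)]

1. After x ≥ 9: [(9,22/7) (17,6) (14,17) (9,73/4)]
2. After x ≤ 13: [(9,22/7) (13,32/7) (13,69/4) (9,73/4)]
3. After y ≥ 3: [(9,22/7) (13,32/7) (13,69/4) (9,73/4)]
4. After y ≤ 20: [(9,22/7) (13,32/7) (13,69/4) (9,73/4)]
5. Canonical ring: [(9,22/7) (13,32/7) (13,69/4) (9,73/4)]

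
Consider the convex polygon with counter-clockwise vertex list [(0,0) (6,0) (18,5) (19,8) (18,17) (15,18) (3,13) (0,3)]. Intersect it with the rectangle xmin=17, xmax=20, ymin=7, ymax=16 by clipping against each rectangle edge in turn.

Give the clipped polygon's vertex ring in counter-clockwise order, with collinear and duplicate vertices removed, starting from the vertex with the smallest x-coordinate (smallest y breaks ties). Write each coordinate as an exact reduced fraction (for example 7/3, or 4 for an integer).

1. After x ≥ 17: [(17,55/12) (18,5) (19,8) (18,17) (17,52/3)]
2. After x ≤ 20: [(17,55/12) (18,5) (19,8) (18,17) (17,52/3)]
3. After y ≥ 7: [(17,7) (56/3,7) (19,8) (18,17) (17,52/3)]
4. After y ≤ 16: [(17,16) (17,7) (56/3,7) (19,8) (163/9,16)]
5. Canonical ring: [(17,7) (56/3,7) (19,8) (163/9,16) (17,16)]

Clipped polygon: [(17,7) (56/3,7) (19,8) (163/9,16) (17,16)]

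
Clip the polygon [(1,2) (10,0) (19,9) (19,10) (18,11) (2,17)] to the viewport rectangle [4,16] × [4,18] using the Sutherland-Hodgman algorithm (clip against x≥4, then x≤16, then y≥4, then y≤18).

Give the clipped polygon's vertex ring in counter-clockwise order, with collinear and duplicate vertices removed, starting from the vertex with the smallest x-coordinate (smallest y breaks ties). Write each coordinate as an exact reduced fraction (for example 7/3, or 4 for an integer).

Clipped polygon: [(4,4) (14,4) (16,6) (16,47/4) (4,65/4)]

1. After x ≥ 4: [(4,4/3) (10,0) (19,9) (19,10) (18,11) (4,65/4)]
2. After x ≤ 16: [(4,4/3) (10,0) (16,6) (16,47/4) (4,65/4)]
3. After y ≥ 4: [(4,4) (14,4) (16,6) (16,47/4) (4,65/4)]
4. After y ≤ 18: [(4,4) (14,4) (16,6) (16,47/4) (4,65/4)]
5. Canonical ring: [(4,4) (14,4) (16,6) (16,47/4) (4,65/4)]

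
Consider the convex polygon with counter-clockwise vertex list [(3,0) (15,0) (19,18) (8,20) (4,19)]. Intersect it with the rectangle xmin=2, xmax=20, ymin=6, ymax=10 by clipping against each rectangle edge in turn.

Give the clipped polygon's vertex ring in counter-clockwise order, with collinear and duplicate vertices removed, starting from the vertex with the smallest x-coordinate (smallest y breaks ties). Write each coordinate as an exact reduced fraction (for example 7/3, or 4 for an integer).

1. After x ≥ 2: [(3,0) (15,0) (19,18) (8,20) (4,19)]
2. After x ≤ 20: [(3,0) (15,0) (19,18) (8,20) (4,19)]
3. After y ≥ 6: [(63/19,6) (49/3,6) (19,18) (8,20) (4,19)]
4. After y ≤ 10: [(67/19,10) (63/19,6) (49/3,6) (155/9,10)]
5. Canonical ring: [(63/19,6) (49/3,6) (155/9,10) (67/19,10)]

Clipped polygon: [(63/19,6) (49/3,6) (155/9,10) (67/19,10)]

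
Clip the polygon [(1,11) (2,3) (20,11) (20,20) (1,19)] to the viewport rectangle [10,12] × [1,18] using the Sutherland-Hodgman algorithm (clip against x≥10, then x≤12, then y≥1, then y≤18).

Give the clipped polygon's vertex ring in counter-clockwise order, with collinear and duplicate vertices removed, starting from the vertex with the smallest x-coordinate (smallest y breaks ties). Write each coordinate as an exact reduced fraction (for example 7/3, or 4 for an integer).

1. After x ≥ 10: [(10,59/9) (20,11) (20,20) (10,370/19)]
2. After x ≤ 12: [(10,59/9) (12,67/9) (12,372/19) (10,370/19)]
3. After y ≥ 1: [(10,59/9) (12,67/9) (12,372/19) (10,370/19)]
4. After y ≤ 18: [(10,18) (10,59/9) (12,67/9) (12,18)]
5. Canonical ring: [(10,59/9) (12,67/9) (12,18) (10,18)]

Clipped polygon: [(10,59/9) (12,67/9) (12,18) (10,18)]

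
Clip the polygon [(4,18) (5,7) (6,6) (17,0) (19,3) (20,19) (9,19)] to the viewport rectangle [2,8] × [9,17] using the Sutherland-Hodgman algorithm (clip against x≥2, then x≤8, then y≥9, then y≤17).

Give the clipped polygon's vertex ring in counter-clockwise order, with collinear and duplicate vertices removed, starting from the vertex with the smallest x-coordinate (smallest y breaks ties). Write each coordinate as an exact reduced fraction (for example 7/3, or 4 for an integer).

Clipped polygon: [(45/11,17) (53/11,9) (8,9) (8,17)]

1. After x ≥ 2: [(4,18) (5,7) (6,6) (17,0) (19,3) (20,19) (9,19)]
2. After x ≤ 8: [(8,94/5) (4,18) (5,7) (6,6) (8,54/11)]
3. After y ≥ 9: [(8,9) (8,94/5) (4,18) (53/11,9)]
4. After y ≤ 17: [(8,9) (8,17) (45/11,17) (53/11,9)]
5. Canonical ring: [(45/11,17) (53/11,9) (8,9) (8,17)]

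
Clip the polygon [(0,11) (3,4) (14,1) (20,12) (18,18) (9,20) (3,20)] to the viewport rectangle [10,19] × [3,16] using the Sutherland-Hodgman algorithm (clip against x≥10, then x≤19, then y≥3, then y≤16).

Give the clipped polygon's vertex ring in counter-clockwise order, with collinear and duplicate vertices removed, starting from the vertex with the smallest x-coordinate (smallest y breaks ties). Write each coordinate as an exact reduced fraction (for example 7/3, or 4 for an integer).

1. After x ≥ 10: [(10,23/11) (14,1) (20,12) (18,18) (10,178/9)]
2. After x ≤ 19: [(10,23/11) (14,1) (19,61/6) (19,15) (18,18) (10,178/9)]
3. After y ≥ 3: [(10,3) (166/11,3) (19,61/6) (19,15) (18,18) (10,178/9)]
4. After y ≤ 16: [(10,16) (10,3) (166/11,3) (19,61/6) (19,15) (56/3,16)]
5. Canonical ring: [(10,3) (166/11,3) (19,61/6) (19,15) (56/3,16) (10,16)]

Clipped polygon: [(10,3) (166/11,3) (19,61/6) (19,15) (56/3,16) (10,16)]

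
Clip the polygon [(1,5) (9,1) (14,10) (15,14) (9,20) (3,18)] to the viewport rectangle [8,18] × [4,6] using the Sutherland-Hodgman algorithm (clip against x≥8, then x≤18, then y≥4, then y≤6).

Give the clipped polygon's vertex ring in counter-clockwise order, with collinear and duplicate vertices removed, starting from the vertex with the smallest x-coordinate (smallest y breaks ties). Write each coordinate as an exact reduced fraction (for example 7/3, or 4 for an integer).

Clipped polygon: [(8,4) (32/3,4) (106/9,6) (8,6)]

1. After x ≥ 8: [(8,3/2) (9,1) (14,10) (15,14) (9,20) (8,59/3)]
2. After x ≤ 18: [(8,3/2) (9,1) (14,10) (15,14) (9,20) (8,59/3)]
3. After y ≥ 4: [(8,4) (32/3,4) (14,10) (15,14) (9,20) (8,59/3)]
4. After y ≤ 6: [(8,6) (8,4) (32/3,4) (106/9,6)]
5. Canonical ring: [(8,4) (32/3,4) (106/9,6) (8,6)]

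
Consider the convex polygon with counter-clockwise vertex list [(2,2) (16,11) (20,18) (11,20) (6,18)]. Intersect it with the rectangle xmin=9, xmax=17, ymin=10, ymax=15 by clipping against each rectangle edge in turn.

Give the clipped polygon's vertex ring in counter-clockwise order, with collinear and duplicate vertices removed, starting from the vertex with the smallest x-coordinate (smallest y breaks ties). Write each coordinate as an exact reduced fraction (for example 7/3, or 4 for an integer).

Clipped polygon: [(9,10) (130/9,10) (16,11) (17,51/4) (17,15) (9,15)]

1. After x ≥ 9: [(9,13/2) (16,11) (20,18) (11,20) (9,96/5)]
2. After x ≤ 17: [(9,13/2) (16,11) (17,51/4) (17,56/3) (11,20) (9,96/5)]
3. After y ≥ 10: [(9,10) (130/9,10) (16,11) (17,51/4) (17,56/3) (11,20) (9,96/5)]
4. After y ≤ 15: [(9,15) (9,10) (130/9,10) (16,11) (17,51/4) (17,15)]
5. Canonical ring: [(9,10) (130/9,10) (16,11) (17,51/4) (17,15) (9,15)]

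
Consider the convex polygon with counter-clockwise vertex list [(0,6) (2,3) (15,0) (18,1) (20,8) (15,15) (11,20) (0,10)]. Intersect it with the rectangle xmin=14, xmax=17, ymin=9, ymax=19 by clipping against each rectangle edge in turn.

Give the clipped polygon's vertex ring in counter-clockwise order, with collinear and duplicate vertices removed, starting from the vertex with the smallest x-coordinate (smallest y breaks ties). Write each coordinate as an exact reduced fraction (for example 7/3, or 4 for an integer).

Clipped polygon: [(14,9) (17,9) (17,61/5) (15,15) (14,65/4)]

1. After x ≥ 14: [(14,3/13) (15,0) (18,1) (20,8) (15,15) (14,65/4)]
2. After x ≤ 17: [(14,3/13) (15,0) (17,2/3) (17,61/5) (15,15) (14,65/4)]
3. After y ≥ 9: [(14,9) (17,9) (17,61/5) (15,15) (14,65/4)]
4. After y ≤ 19: [(14,9) (17,9) (17,61/5) (15,15) (14,65/4)]
5. Canonical ring: [(14,9) (17,9) (17,61/5) (15,15) (14,65/4)]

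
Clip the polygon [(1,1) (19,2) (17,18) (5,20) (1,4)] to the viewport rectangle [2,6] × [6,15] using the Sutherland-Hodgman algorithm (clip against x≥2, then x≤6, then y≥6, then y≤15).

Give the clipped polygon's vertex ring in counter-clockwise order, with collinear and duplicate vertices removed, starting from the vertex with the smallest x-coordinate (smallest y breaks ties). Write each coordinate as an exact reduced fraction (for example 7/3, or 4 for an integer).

Clipped polygon: [(2,6) (6,6) (6,15) (15/4,15) (2,8)]

1. After x ≥ 2: [(2,19/18) (19,2) (17,18) (5,20) (2,8)]
2. After x ≤ 6: [(2,19/18) (6,23/18) (6,119/6) (5,20) (2,8)]
3. After y ≥ 6: [(2,6) (6,6) (6,119/6) (5,20) (2,8)]
4. After y ≤ 15: [(2,6) (6,6) (6,15) (15/4,15) (2,8)]
5. Canonical ring: [(2,6) (6,6) (6,15) (15/4,15) (2,8)]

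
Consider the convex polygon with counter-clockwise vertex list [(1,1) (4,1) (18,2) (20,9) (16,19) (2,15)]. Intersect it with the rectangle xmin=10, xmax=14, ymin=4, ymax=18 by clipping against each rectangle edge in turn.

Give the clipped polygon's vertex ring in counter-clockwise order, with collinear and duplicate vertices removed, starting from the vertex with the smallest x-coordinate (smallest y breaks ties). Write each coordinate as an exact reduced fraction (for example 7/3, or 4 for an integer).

Clipped polygon: [(10,4) (14,4) (14,18) (25/2,18) (10,121/7)]

1. After x ≥ 10: [(10,10/7) (18,2) (20,9) (16,19) (10,121/7)]
2. After x ≤ 14: [(10,10/7) (14,12/7) (14,129/7) (10,121/7)]
3. After y ≥ 4: [(10,4) (14,4) (14,129/7) (10,121/7)]
4. After y ≤ 18: [(10,4) (14,4) (14,18) (25/2,18) (10,121/7)]
5. Canonical ring: [(10,4) (14,4) (14,18) (25/2,18) (10,121/7)]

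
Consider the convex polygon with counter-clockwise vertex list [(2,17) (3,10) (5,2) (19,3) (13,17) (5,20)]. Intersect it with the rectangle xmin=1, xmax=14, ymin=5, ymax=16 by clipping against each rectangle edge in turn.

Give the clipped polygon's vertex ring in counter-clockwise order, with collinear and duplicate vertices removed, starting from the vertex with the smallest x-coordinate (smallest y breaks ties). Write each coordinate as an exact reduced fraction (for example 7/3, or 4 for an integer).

Clipped polygon: [(15/7,16) (3,10) (17/4,5) (14,5) (14,44/3) (94/7,16)]

1. After x ≥ 1: [(2,17) (3,10) (5,2) (19,3) (13,17) (5,20)]
2. After x ≤ 14: [(2,17) (3,10) (5,2) (14,37/14) (14,44/3) (13,17) (5,20)]
3. After y ≥ 5: [(2,17) (3,10) (17/4,5) (14,5) (14,44/3) (13,17) (5,20)]
4. After y ≤ 16: [(15/7,16) (3,10) (17/4,5) (14,5) (14,44/3) (94/7,16)]
5. Canonical ring: [(15/7,16) (3,10) (17/4,5) (14,5) (14,44/3) (94/7,16)]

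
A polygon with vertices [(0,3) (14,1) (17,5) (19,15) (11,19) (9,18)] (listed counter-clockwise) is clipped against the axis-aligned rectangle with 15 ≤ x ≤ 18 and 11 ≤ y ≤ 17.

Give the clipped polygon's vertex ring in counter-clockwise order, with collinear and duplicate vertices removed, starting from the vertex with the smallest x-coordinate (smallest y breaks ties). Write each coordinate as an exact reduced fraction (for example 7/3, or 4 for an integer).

Clipped polygon: [(15,11) (18,11) (18,31/2) (15,17)]

1. After x ≥ 15: [(15,7/3) (17,5) (19,15) (15,17)]
2. After x ≤ 18: [(15,7/3) (17,5) (18,10) (18,31/2) (15,17)]
3. After y ≥ 11: [(15,11) (18,11) (18,31/2) (15,17)]
4. After y ≤ 17: [(15,11) (18,11) (18,31/2) (15,17)]
5. Canonical ring: [(15,11) (18,11) (18,31/2) (15,17)]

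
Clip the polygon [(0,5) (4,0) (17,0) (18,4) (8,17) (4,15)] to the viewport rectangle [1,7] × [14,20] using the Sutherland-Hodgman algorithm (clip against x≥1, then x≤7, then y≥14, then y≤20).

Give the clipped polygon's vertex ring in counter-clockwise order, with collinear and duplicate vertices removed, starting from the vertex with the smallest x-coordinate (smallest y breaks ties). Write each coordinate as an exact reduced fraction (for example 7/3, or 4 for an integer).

Clipped polygon: [(18/5,14) (7,14) (7,33/2) (4,15)]

1. After x ≥ 1: [(1,15/2) (1,15/4) (4,0) (17,0) (18,4) (8,17) (4,15)]
2. After x ≤ 7: [(1,15/2) (1,15/4) (4,0) (7,0) (7,33/2) (4,15)]
3. After y ≥ 14: [(18/5,14) (7,14) (7,33/2) (4,15)]
4. After y ≤ 20: [(18/5,14) (7,14) (7,33/2) (4,15)]
5. Canonical ring: [(18/5,14) (7,14) (7,33/2) (4,15)]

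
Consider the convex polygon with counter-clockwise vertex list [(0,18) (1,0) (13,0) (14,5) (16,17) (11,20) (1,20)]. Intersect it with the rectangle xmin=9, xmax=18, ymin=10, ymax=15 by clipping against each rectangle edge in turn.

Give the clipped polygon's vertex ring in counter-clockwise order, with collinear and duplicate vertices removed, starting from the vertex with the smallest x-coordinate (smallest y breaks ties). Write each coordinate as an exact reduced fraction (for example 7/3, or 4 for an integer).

Clipped polygon: [(9,10) (89/6,10) (47/3,15) (9,15)]

1. After x ≥ 9: [(9,0) (13,0) (14,5) (16,17) (11,20) (9,20)]
2. After x ≤ 18: [(9,0) (13,0) (14,5) (16,17) (11,20) (9,20)]
3. After y ≥ 10: [(9,10) (89/6,10) (16,17) (11,20) (9,20)]
4. After y ≤ 15: [(9,15) (9,10) (89/6,10) (47/3,15)]
5. Canonical ring: [(9,10) (89/6,10) (47/3,15) (9,15)]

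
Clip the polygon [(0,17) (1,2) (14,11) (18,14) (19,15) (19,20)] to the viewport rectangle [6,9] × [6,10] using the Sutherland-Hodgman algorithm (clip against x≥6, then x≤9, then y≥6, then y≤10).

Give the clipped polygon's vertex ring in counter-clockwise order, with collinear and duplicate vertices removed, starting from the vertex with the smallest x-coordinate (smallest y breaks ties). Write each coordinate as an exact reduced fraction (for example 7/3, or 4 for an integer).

Clipped polygon: [(6,6) (61/9,6) (9,98/13) (9,10) (6,10)]

1. After x ≥ 6: [(6,341/19) (6,71/13) (14,11) (18,14) (19,15) (19,20)]
2. After x ≤ 9: [(9,350/19) (6,341/19) (6,71/13) (9,98/13)]
3. After y ≥ 6: [(9,350/19) (6,341/19) (6,6) (61/9,6) (9,98/13)]
4. After y ≤ 10: [(9,10) (6,10) (6,6) (61/9,6) (9,98/13)]
5. Canonical ring: [(6,6) (61/9,6) (9,98/13) (9,10) (6,10)]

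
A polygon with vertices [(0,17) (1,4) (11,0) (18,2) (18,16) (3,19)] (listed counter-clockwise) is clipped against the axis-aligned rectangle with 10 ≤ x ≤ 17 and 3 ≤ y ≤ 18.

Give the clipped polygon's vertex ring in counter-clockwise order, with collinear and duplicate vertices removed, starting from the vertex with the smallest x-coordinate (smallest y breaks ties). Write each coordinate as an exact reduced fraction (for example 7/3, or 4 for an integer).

Clipped polygon: [(10,3) (17,3) (17,81/5) (10,88/5)]

1. After x ≥ 10: [(10,2/5) (11,0) (18,2) (18,16) (10,88/5)]
2. After x ≤ 17: [(10,2/5) (11,0) (17,12/7) (17,81/5) (10,88/5)]
3. After y ≥ 3: [(10,3) (17,3) (17,81/5) (10,88/5)]
4. After y ≤ 18: [(10,3) (17,3) (17,81/5) (10,88/5)]
5. Canonical ring: [(10,3) (17,3) (17,81/5) (10,88/5)]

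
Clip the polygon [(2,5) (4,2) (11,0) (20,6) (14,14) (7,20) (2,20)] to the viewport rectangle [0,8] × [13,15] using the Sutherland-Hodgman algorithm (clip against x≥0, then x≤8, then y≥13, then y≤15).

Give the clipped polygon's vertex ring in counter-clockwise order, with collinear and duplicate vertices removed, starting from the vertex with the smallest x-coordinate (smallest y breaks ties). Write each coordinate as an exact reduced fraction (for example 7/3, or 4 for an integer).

Clipped polygon: [(2,13) (8,13) (8,15) (2,15)]

1. After x ≥ 0: [(2,5) (4,2) (11,0) (20,6) (14,14) (7,20) (2,20)]
2. After x ≤ 8: [(2,5) (4,2) (8,6/7) (8,134/7) (7,20) (2,20)]
3. After y ≥ 13: [(2,13) (8,13) (8,134/7) (7,20) (2,20)]
4. After y ≤ 15: [(2,15) (2,13) (8,13) (8,15)]
5. Canonical ring: [(2,13) (8,13) (8,15) (2,15)]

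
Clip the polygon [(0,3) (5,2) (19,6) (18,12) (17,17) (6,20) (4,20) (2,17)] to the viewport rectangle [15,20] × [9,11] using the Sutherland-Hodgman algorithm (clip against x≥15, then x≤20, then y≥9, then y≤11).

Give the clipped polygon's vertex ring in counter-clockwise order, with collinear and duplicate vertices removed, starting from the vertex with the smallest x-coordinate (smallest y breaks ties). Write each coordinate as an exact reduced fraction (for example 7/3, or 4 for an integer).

1. After x ≥ 15: [(15,34/7) (19,6) (18,12) (17,17) (15,193/11)]
2. After x ≤ 20: [(15,34/7) (19,6) (18,12) (17,17) (15,193/11)]
3. After y ≥ 9: [(15,9) (37/2,9) (18,12) (17,17) (15,193/11)]
4. After y ≤ 11: [(15,11) (15,9) (37/2,9) (109/6,11)]
5. Canonical ring: [(15,9) (37/2,9) (109/6,11) (15,11)]

Clipped polygon: [(15,9) (37/2,9) (109/6,11) (15,11)]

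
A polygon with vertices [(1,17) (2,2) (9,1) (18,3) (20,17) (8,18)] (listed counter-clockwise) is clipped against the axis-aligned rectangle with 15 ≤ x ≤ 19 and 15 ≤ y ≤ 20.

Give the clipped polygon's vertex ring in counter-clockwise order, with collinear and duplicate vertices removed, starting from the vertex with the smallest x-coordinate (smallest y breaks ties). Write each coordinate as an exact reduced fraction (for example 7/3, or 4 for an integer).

Clipped polygon: [(15,15) (19,15) (19,205/12) (15,209/12)]

1. After x ≥ 15: [(15,7/3) (18,3) (20,17) (15,209/12)]
2. After x ≤ 19: [(15,7/3) (18,3) (19,10) (19,205/12) (15,209/12)]
3. After y ≥ 15: [(15,15) (19,15) (19,205/12) (15,209/12)]
4. After y ≤ 20: [(15,15) (19,15) (19,205/12) (15,209/12)]
5. Canonical ring: [(15,15) (19,15) (19,205/12) (15,209/12)]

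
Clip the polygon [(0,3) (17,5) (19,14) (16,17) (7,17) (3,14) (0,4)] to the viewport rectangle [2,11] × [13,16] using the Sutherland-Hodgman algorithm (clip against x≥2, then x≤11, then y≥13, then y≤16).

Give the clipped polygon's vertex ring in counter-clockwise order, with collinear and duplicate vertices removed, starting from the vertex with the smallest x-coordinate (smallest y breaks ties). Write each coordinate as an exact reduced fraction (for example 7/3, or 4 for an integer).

1. After x ≥ 2: [(2,55/17) (17,5) (19,14) (16,17) (7,17) (3,14) (2,32/3)]
2. After x ≤ 11: [(2,55/17) (11,73/17) (11,17) (7,17) (3,14) (2,32/3)]
3. After y ≥ 13: [(11,13) (11,17) (7,17) (3,14) (27/10,13)]
4. After y ≤ 16: [(11,13) (11,16) (17/3,16) (3,14) (27/10,13)]
5. Canonical ring: [(27/10,13) (11,13) (11,16) (17/3,16) (3,14)]

Clipped polygon: [(27/10,13) (11,13) (11,16) (17/3,16) (3,14)]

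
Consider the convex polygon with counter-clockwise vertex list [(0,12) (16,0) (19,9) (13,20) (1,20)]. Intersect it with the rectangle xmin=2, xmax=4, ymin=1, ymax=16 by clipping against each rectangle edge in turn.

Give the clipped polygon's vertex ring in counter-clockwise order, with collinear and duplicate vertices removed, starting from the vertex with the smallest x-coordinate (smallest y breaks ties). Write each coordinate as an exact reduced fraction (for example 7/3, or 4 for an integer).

1. After x ≥ 2: [(2,21/2) (16,0) (19,9) (13,20) (2,20)]
2. After x ≤ 4: [(2,21/2) (4,9) (4,20) (2,20)]
3. After y ≥ 1: [(2,21/2) (4,9) (4,20) (2,20)]
4. After y ≤ 16: [(2,16) (2,21/2) (4,9) (4,16)]
5. Canonical ring: [(2,21/2) (4,9) (4,16) (2,16)]

Clipped polygon: [(2,21/2) (4,9) (4,16) (2,16)]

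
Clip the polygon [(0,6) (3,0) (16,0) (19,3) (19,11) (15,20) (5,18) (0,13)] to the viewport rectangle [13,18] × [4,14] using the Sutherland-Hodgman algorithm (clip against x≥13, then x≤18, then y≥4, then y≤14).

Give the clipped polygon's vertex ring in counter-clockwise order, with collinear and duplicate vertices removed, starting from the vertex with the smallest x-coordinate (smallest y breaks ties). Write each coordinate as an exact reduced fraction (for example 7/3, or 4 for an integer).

1. After x ≥ 13: [(13,0) (16,0) (19,3) (19,11) (15,20) (13,98/5)]
2. After x ≤ 18: [(13,0) (16,0) (18,2) (18,53/4) (15,20) (13,98/5)]
3. After y ≥ 4: [(13,4) (18,4) (18,53/4) (15,20) (13,98/5)]
4. After y ≤ 14: [(13,14) (13,4) (18,4) (18,53/4) (53/3,14)]
5. Canonical ring: [(13,4) (18,4) (18,53/4) (53/3,14) (13,14)]

Clipped polygon: [(13,4) (18,4) (18,53/4) (53/3,14) (13,14)]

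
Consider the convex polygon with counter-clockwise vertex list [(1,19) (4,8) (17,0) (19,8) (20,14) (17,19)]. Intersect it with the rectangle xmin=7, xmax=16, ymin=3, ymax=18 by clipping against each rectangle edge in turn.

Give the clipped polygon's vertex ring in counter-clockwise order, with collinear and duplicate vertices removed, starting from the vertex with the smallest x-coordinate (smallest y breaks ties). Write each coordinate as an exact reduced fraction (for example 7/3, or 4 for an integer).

Clipped polygon: [(7,80/13) (97/8,3) (16,3) (16,18) (7,18)]

1. After x ≥ 7: [(7,19) (7,80/13) (17,0) (19,8) (20,14) (17,19)]
2. After x ≤ 16: [(16,19) (7,19) (7,80/13) (16,8/13)]
3. After y ≥ 3: [(16,3) (16,19) (7,19) (7,80/13) (97/8,3)]
4. After y ≤ 18: [(16,3) (16,18) (7,18) (7,80/13) (97/8,3)]
5. Canonical ring: [(7,80/13) (97/8,3) (16,3) (16,18) (7,18)]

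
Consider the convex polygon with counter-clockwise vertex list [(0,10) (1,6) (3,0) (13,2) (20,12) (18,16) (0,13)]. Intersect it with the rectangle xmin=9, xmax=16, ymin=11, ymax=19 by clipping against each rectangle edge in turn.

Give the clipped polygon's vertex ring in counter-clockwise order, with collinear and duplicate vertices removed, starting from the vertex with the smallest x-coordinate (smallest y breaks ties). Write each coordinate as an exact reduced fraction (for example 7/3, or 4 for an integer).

1. After x ≥ 9: [(9,6/5) (13,2) (20,12) (18,16) (9,29/2)]
2. After x ≤ 16: [(9,6/5) (13,2) (16,44/7) (16,47/3) (9,29/2)]
3. After y ≥ 11: [(9,11) (16,11) (16,47/3) (9,29/2)]
4. After y ≤ 19: [(9,11) (16,11) (16,47/3) (9,29/2)]
5. Canonical ring: [(9,11) (16,11) (16,47/3) (9,29/2)]

Clipped polygon: [(9,11) (16,11) (16,47/3) (9,29/2)]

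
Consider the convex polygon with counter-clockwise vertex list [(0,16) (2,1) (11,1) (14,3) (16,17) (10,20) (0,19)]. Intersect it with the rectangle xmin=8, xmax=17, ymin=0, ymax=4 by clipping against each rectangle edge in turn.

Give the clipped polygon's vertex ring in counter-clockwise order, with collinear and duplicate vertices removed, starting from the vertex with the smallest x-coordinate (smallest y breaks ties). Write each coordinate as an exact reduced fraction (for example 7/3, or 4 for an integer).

Clipped polygon: [(8,1) (11,1) (14,3) (99/7,4) (8,4)]

1. After x ≥ 8: [(8,1) (11,1) (14,3) (16,17) (10,20) (8,99/5)]
2. After x ≤ 17: [(8,1) (11,1) (14,3) (16,17) (10,20) (8,99/5)]
3. After y ≥ 0: [(8,1) (11,1) (14,3) (16,17) (10,20) (8,99/5)]
4. After y ≤ 4: [(8,4) (8,1) (11,1) (14,3) (99/7,4)]
5. Canonical ring: [(8,1) (11,1) (14,3) (99/7,4) (8,4)]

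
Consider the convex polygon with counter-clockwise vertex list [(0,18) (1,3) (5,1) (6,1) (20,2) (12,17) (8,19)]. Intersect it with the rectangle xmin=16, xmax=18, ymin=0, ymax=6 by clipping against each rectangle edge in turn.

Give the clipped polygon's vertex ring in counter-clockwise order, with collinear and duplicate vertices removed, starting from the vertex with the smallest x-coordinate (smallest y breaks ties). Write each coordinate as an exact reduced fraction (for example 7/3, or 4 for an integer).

Clipped polygon: [(16,12/7) (18,13/7) (18,23/4) (268/15,6) (16,6)]

1. After x ≥ 16: [(16,12/7) (20,2) (16,19/2)]
2. After x ≤ 18: [(16,12/7) (18,13/7) (18,23/4) (16,19/2)]
3. After y ≥ 0: [(16,12/7) (18,13/7) (18,23/4) (16,19/2)]
4. After y ≤ 6: [(16,6) (16,12/7) (18,13/7) (18,23/4) (268/15,6)]
5. Canonical ring: [(16,12/7) (18,13/7) (18,23/4) (268/15,6) (16,6)]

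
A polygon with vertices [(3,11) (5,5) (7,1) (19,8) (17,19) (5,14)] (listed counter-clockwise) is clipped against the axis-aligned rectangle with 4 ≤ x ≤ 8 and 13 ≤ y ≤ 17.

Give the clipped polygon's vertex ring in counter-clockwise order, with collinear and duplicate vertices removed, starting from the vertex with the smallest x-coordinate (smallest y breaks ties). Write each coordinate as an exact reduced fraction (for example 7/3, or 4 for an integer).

Clipped polygon: [(13/3,13) (8,13) (8,61/4) (5,14)]

1. After x ≥ 4: [(4,25/2) (4,8) (5,5) (7,1) (19,8) (17,19) (5,14)]
2. After x ≤ 8: [(4,25/2) (4,8) (5,5) (7,1) (8,19/12) (8,61/4) (5,14)]
3. After y ≥ 13: [(13/3,13) (8,13) (8,61/4) (5,14)]
4. After y ≤ 17: [(13/3,13) (8,13) (8,61/4) (5,14)]
5. Canonical ring: [(13/3,13) (8,13) (8,61/4) (5,14)]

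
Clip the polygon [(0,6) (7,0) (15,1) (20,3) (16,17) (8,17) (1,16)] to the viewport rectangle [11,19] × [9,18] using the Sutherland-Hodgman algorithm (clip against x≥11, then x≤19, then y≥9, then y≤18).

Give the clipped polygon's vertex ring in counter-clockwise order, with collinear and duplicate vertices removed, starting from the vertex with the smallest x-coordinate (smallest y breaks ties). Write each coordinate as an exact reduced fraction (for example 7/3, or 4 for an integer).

1. After x ≥ 11: [(11,1/2) (15,1) (20,3) (16,17) (11,17)]
2. After x ≤ 19: [(11,1/2) (15,1) (19,13/5) (19,13/2) (16,17) (11,17)]
3. After y ≥ 9: [(11,9) (128/7,9) (16,17) (11,17)]
4. After y ≤ 18: [(11,9) (128/7,9) (16,17) (11,17)]
5. Canonical ring: [(11,9) (128/7,9) (16,17) (11,17)]

Clipped polygon: [(11,9) (128/7,9) (16,17) (11,17)]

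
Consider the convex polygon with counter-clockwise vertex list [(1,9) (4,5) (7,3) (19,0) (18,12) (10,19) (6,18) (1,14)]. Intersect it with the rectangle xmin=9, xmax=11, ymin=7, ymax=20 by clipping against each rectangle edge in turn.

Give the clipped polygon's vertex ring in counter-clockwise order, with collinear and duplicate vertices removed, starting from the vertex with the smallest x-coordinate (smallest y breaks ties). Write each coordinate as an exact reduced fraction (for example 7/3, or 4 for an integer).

1. After x ≥ 9: [(9,5/2) (19,0) (18,12) (10,19) (9,75/4)]
2. After x ≤ 11: [(9,5/2) (11,2) (11,145/8) (10,19) (9,75/4)]
3. After y ≥ 7: [(9,7) (11,7) (11,145/8) (10,19) (9,75/4)]
4. After y ≤ 20: [(9,7) (11,7) (11,145/8) (10,19) (9,75/4)]
5. Canonical ring: [(9,7) (11,7) (11,145/8) (10,19) (9,75/4)]

Clipped polygon: [(9,7) (11,7) (11,145/8) (10,19) (9,75/4)]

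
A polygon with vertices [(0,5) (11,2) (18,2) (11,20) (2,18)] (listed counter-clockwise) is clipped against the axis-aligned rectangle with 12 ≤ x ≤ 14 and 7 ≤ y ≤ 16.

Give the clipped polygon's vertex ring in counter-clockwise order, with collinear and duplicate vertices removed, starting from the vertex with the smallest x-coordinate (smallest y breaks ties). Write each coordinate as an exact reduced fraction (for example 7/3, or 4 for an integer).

1. After x ≥ 12: [(12,2) (18,2) (12,122/7)]
2. After x ≤ 14: [(12,2) (14,2) (14,86/7) (12,122/7)]
3. After y ≥ 7: [(12,7) (14,7) (14,86/7) (12,122/7)]
4. After y ≤ 16: [(12,16) (12,7) (14,7) (14,86/7) (113/9,16)]
5. Canonical ring: [(12,7) (14,7) (14,86/7) (113/9,16) (12,16)]

Clipped polygon: [(12,7) (14,7) (14,86/7) (113/9,16) (12,16)]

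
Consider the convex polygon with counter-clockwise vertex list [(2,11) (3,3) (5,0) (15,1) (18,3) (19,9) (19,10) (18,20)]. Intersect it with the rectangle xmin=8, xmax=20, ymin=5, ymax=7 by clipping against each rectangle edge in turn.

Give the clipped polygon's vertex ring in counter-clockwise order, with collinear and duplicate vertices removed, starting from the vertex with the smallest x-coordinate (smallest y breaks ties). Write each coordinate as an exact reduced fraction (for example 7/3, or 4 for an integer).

1. After x ≥ 8: [(8,115/8) (8,3/10) (15,1) (18,3) (19,9) (19,10) (18,20)]
2. After x ≤ 20: [(8,115/8) (8,3/10) (15,1) (18,3) (19,9) (19,10) (18,20)]
3. After y ≥ 5: [(8,115/8) (8,5) (55/3,5) (19,9) (19,10) (18,20)]
4. After y ≤ 7: [(8,7) (8,5) (55/3,5) (56/3,7)]
5. Canonical ring: [(8,5) (55/3,5) (56/3,7) (8,7)]

Clipped polygon: [(8,5) (55/3,5) (56/3,7) (8,7)]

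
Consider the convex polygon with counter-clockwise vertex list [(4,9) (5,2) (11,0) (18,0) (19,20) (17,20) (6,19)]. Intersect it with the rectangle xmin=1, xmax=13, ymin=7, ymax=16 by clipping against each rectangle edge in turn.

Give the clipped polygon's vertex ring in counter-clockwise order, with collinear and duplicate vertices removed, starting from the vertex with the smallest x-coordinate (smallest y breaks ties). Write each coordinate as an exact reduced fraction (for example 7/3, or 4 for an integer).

1. After x ≥ 1: [(4,9) (5,2) (11,0) (18,0) (19,20) (17,20) (6,19)]
2. After x ≤ 13: [(4,9) (5,2) (11,0) (13,0) (13,216/11) (6,19)]
3. After y ≥ 7: [(4,9) (30/7,7) (13,7) (13,216/11) (6,19)]
4. After y ≤ 16: [(27/5,16) (4,9) (30/7,7) (13,7) (13,16)]
5. Canonical ring: [(4,9) (30/7,7) (13,7) (13,16) (27/5,16)]

Clipped polygon: [(4,9) (30/7,7) (13,7) (13,16) (27/5,16)]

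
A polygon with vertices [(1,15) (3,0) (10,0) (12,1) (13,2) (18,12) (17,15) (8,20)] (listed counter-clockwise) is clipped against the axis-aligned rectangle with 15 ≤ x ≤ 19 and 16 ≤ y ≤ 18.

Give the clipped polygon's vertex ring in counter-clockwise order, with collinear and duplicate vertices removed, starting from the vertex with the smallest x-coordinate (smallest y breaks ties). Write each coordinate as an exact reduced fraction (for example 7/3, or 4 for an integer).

1. After x ≥ 15: [(15,6) (18,12) (17,15) (15,145/9)]
2. After x ≤ 19: [(15,6) (18,12) (17,15) (15,145/9)]
3. After y ≥ 16: [(15,16) (76/5,16) (15,145/9)]
4. After y ≤ 18: [(15,16) (76/5,16) (15,145/9)]
5. Canonical ring: [(15,16) (76/5,16) (15,145/9)]

Clipped polygon: [(15,16) (76/5,16) (15,145/9)]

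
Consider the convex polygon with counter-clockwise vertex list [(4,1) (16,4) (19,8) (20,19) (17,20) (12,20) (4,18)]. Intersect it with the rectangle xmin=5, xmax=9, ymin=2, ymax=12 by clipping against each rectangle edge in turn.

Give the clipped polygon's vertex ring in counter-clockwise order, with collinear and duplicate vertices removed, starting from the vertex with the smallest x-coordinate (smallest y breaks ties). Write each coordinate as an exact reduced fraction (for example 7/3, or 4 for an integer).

Clipped polygon: [(5,2) (8,2) (9,9/4) (9,12) (5,12)]

1. After x ≥ 5: [(5,5/4) (16,4) (19,8) (20,19) (17,20) (12,20) (5,73/4)]
2. After x ≤ 9: [(5,5/4) (9,9/4) (9,77/4) (5,73/4)]
3. After y ≥ 2: [(5,2) (8,2) (9,9/4) (9,77/4) (5,73/4)]
4. After y ≤ 12: [(5,12) (5,2) (8,2) (9,9/4) (9,12)]
5. Canonical ring: [(5,2) (8,2) (9,9/4) (9,12) (5,12)]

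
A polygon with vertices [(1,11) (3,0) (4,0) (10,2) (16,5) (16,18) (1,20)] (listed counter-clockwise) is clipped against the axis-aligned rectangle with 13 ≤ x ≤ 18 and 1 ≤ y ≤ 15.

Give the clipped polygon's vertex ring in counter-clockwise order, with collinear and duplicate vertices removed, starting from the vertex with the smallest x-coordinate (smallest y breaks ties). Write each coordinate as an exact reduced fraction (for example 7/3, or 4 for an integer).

1. After x ≥ 13: [(13,7/2) (16,5) (16,18) (13,92/5)]
2. After x ≤ 18: [(13,7/2) (16,5) (16,18) (13,92/5)]
3. After y ≥ 1: [(13,7/2) (16,5) (16,18) (13,92/5)]
4. After y ≤ 15: [(13,15) (13,7/2) (16,5) (16,15)]
5. Canonical ring: [(13,7/2) (16,5) (16,15) (13,15)]

Clipped polygon: [(13,7/2) (16,5) (16,15) (13,15)]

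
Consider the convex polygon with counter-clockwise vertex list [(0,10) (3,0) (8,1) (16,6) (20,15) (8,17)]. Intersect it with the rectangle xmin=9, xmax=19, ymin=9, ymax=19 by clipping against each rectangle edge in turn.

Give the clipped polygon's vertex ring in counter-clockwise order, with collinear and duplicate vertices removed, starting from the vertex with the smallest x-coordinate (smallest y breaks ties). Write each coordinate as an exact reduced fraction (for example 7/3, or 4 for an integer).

Clipped polygon: [(9,9) (52/3,9) (19,51/4) (19,91/6) (9,101/6)]

1. After x ≥ 9: [(9,13/8) (16,6) (20,15) (9,101/6)]
2. After x ≤ 19: [(9,13/8) (16,6) (19,51/4) (19,91/6) (9,101/6)]
3. After y ≥ 9: [(9,9) (52/3,9) (19,51/4) (19,91/6) (9,101/6)]
4. After y ≤ 19: [(9,9) (52/3,9) (19,51/4) (19,91/6) (9,101/6)]
5. Canonical ring: [(9,9) (52/3,9) (19,51/4) (19,91/6) (9,101/6)]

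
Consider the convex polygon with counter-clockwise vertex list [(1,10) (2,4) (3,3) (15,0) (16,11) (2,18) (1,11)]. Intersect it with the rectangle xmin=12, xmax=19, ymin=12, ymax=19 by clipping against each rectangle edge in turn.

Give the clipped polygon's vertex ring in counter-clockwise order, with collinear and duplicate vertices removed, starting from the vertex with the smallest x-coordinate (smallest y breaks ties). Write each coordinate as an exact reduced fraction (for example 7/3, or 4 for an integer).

Clipped polygon: [(12,12) (14,12) (12,13)]

1. After x ≥ 12: [(12,3/4) (15,0) (16,11) (12,13)]
2. After x ≤ 19: [(12,3/4) (15,0) (16,11) (12,13)]
3. After y ≥ 12: [(12,12) (14,12) (12,13)]
4. After y ≤ 19: [(12,12) (14,12) (12,13)]
5. Canonical ring: [(12,12) (14,12) (12,13)]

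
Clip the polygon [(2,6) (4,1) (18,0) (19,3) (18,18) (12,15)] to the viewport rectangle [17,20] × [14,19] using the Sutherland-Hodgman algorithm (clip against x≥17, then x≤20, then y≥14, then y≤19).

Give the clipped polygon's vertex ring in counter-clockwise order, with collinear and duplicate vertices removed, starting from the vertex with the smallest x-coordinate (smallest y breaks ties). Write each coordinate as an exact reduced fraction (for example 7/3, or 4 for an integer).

Clipped polygon: [(17,14) (274/15,14) (18,18) (17,35/2)]

1. After x ≥ 17: [(17,1/14) (18,0) (19,3) (18,18) (17,35/2)]
2. After x ≤ 20: [(17,1/14) (18,0) (19,3) (18,18) (17,35/2)]
3. After y ≥ 14: [(17,14) (274/15,14) (18,18) (17,35/2)]
4. After y ≤ 19: [(17,14) (274/15,14) (18,18) (17,35/2)]
5. Canonical ring: [(17,14) (274/15,14) (18,18) (17,35/2)]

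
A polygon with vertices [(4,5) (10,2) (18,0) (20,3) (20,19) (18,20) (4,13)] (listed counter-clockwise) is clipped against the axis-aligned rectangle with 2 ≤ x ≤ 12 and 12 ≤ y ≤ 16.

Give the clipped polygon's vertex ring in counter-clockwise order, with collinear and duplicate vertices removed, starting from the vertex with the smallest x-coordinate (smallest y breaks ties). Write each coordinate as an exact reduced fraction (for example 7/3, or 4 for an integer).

Clipped polygon: [(4,12) (12,12) (12,16) (10,16) (4,13)]

1. After x ≥ 2: [(4,5) (10,2) (18,0) (20,3) (20,19) (18,20) (4,13)]
2. After x ≤ 12: [(4,5) (10,2) (12,3/2) (12,17) (4,13)]
3. After y ≥ 12: [(4,12) (12,12) (12,17) (4,13)]
4. After y ≤ 16: [(4,12) (12,12) (12,16) (10,16) (4,13)]
5. Canonical ring: [(4,12) (12,12) (12,16) (10,16) (4,13)]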